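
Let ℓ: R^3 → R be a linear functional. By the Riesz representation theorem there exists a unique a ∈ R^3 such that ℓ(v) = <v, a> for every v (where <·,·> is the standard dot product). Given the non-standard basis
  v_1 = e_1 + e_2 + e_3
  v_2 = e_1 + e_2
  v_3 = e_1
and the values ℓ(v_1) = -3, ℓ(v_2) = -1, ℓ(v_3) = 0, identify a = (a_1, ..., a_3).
a = (0, -1, -2)

Write a = (a_1, ..., a_3) in the standard basis. For each basis vector v_i, ℓ(v_i) = <v_i, a> is a linear equation in the a_j's. Collect the n equations into a matrix system V a = ℓ, where row i of V is v_i (expressed in the standard basis). Since V is invertible (lower-triangular with 1s on the diagonal, up to permutation), solve by back-substitution:
  V =
[[1, 1, 1],
 [1, 1, 0],
 [1, 0, 0]]
  V a = (-3, -1, 0)
Solving gives a = (0, -1, -2).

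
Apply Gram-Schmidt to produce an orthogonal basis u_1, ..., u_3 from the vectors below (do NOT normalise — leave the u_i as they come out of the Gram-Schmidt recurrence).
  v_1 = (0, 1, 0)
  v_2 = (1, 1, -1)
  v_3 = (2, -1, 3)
Orthogonal basis:
  u_1 = (0, 1, 0)
  u_2 = (1, 0, -1)
  u_3 = (5/2, 0, 5/2)

Apply the Gram-Schmidt recurrence
  u_1 = v_1
  u_i = v_i − Σ_{j<i} ((v_i · u_j) / (u_j · u_j)) · u_j.

Step by step this gives:
  u_1 = (0, 1, 0)
  u_2 = (1, 0, -1)
  u_3 = (5/2, 0, 5/2)

Orthogonality check:
  u_2 · u_1 = 0 (should be 0)
  u_3 · u_1 = 0 (should be 0)
  u_3 · u_2 = 0 (should be 0)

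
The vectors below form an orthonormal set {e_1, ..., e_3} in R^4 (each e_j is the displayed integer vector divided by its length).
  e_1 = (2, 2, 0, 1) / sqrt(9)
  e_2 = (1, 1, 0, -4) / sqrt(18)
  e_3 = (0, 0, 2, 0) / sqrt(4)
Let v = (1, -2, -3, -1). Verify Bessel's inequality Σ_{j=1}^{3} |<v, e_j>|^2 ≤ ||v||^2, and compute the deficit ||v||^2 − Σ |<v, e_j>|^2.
Σ |<v, e_j>|^2 = 21/2; ||v||^2 = 15; deficit = 9/2

Write each e_j = u_j / sqrt(<u_j, u_j>) where u_j is the displayed integer vector. Then <v, e_j> = <v, u_j> / sqrt(<u_j, u_j>), so |<v, e_j>|^2 = <v, u_j>^2 / <u_j, u_j>.
Coefficients: <v, e_1> = -3/sqrt(9), <v, e_2> = 3/sqrt(18), <v, e_3> = -6/sqrt(4).
Square and sum: Σ |<v, e_j>|^2 = 21/2.
Compute ||v||^2 = v·v = 15.
Deficit = 15 − 21/2 = 9/2 ≥ 0, confirming Bessel's inequality. (The deficit equals ||v − Σ <v,e_j> e_j||^2, the squared distance from v to span{e_j}.)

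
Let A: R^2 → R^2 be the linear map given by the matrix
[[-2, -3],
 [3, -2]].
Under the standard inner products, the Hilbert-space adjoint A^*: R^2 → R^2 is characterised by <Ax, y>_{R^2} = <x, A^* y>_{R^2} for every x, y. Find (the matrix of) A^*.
A^* = A^T =
[[-2, 3],
 [-3, -2]]

For real matrices with standard dot products, the defining identity <Ax, y> = <x, A^* y> gives (Ax)^T y = x^T (A^*) y, i.e. x^T A^T y = x^T (A^*) y. Since this holds for all x, y, we must have A^* = A^T. Therefore
A^* =
[[-2, 3],
 [-3, -2]].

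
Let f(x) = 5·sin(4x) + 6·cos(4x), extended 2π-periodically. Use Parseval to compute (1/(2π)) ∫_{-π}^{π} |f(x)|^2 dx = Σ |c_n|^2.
Σ |c_n|^2 = 61/2

Expand |f|^2 and use orthogonality of {sin(nx), cos(mx)} on [-π, π]:
  ∫_{-π}^{π} sin(nx)^2 dx = π, ∫ cos(mx)^2 dx = π, and cross terms integrate to 0.
So ∫_{-π}^{π} f(x)^2 dx = 5^2 · π + 6^2 · π = (25 + 36)π.
Divide by 2π: (25 + 36)/2 = 61/2.
By Parseval, this equals Σ |c_n|^2.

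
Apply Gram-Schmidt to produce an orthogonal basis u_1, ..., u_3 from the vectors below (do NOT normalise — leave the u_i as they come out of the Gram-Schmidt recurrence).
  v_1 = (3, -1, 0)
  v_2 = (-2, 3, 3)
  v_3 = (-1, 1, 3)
Orthogonal basis:
  u_1 = (3, -1, 0)
  u_2 = (7/10, 21/10, 3)
  u_3 = (-45/139, -135/139, 105/139)

Apply the Gram-Schmidt recurrence
  u_1 = v_1
  u_i = v_i − Σ_{j<i} ((v_i · u_j) / (u_j · u_j)) · u_j.

Step by step this gives:
  u_1 = (3, -1, 0)
  u_2 = (7/10, 21/10, 3)
  u_3 = (-45/139, -135/139, 105/139)

Orthogonality check:
  u_2 · u_1 = 0 (should be 0)
  u_3 · u_1 = 0 (should be 0)
  u_3 · u_2 = 0 (should be 0)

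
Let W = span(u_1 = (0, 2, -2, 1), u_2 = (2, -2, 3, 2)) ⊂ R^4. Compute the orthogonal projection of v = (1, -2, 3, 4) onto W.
proj_W(v) = (318/125, -202/125, 361/125, 376/125)

Set up U = [u_1 | ... | u_2] ∈ R^(4×2). The projector onto W = col(U) is P = U (U^T U)^(-1) U^T.
Compute U^T U =
  [9, -8]
  [-8, 21],
and U^T v = (-6, 23).
Solve U^T U · c = U^T v for the coefficients: c = (58/125, 159/125). The projection is proj_W(v) = U c.
Check: (v - proj_W(v)) · u_1 = 0  (should be 0).
Check: (v - proj_W(v)) · u_2 = 0  (should be 0).
Result: proj_W(v) = (318/125, -202/125, 361/125, 376/125).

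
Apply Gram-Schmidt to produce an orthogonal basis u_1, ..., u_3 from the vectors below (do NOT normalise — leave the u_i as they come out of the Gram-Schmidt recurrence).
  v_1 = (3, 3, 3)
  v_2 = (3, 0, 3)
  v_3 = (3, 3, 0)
Orthogonal basis:
  u_1 = (3, 3, 3)
  u_2 = (1, -2, 1)
  u_3 = (3/2, 0, -3/2)

Apply the Gram-Schmidt recurrence
  u_1 = v_1
  u_i = v_i − Σ_{j<i} ((v_i · u_j) / (u_j · u_j)) · u_j.

Step by step this gives:
  u_1 = (3, 3, 3)
  u_2 = (1, -2, 1)
  u_3 = (3/2, 0, -3/2)

Orthogonality check:
  u_2 · u_1 = 0 (should be 0)
  u_3 · u_1 = 0 (should be 0)
  u_3 · u_2 = 0 (should be 0)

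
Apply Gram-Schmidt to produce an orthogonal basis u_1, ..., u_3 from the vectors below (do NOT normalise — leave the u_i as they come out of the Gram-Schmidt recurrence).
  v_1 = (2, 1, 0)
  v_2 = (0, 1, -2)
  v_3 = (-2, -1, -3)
Orthogonal basis:
  u_1 = (2, 1, 0)
  u_2 = (-2/5, 4/5, -2)
  u_3 = (1/2, -1, -1/2)

Apply the Gram-Schmidt recurrence
  u_1 = v_1
  u_i = v_i − Σ_{j<i} ((v_i · u_j) / (u_j · u_j)) · u_j.

Step by step this gives:
  u_1 = (2, 1, 0)
  u_2 = (-2/5, 4/5, -2)
  u_3 = (1/2, -1, -1/2)

Orthogonality check:
  u_2 · u_1 = 0 (should be 0)
  u_3 · u_1 = 0 (should be 0)
  u_3 · u_2 = 0 (should be 0)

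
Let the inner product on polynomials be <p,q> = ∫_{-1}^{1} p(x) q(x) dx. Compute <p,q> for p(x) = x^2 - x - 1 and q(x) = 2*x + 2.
<p,q> = -4

Expand the product: p(x)·q(x) = 2*x^3 - 4*x - 2.
∫_{-1}^{1} of each monomial x^k gives [2/(k+1) if k even, 0 if k odd]. Integrating term-by-term (or equivalently evaluating the antiderivative F(x) = x^4/2 - 2*x^2 - 2*x at the endpoints):
  F(1) − F(−1) = -7/2 − (1/2) = -4.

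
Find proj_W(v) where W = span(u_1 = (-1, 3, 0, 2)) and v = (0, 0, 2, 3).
proj_W(v) = (-3/7, 9/7, 0, 6/7)

Set up U = [u_1 | ... | u_1] ∈ R^(4×1). The projector onto W = col(U) is P = U (U^T U)^(-1) U^T.
Compute U^T U =
  [14],
and U^T v = (6).
Solve U^T U · c = U^T v for the coefficients: c = (3/7). The projection is proj_W(v) = U c.
Check: (v - proj_W(v)) · u_1 = 0  (should be 0).
Result: proj_W(v) = (-3/7, 9/7, 0, 6/7).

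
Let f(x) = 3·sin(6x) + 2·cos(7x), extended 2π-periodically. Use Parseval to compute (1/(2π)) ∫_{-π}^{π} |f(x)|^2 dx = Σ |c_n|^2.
Σ |c_n|^2 = 13/2

Expand |f|^2 and use orthogonality of {sin(nx), cos(mx)} on [-π, π]:
  ∫_{-π}^{π} sin(nx)^2 dx = π, ∫ cos(mx)^2 dx = π, and cross terms integrate to 0.
So ∫_{-π}^{π} f(x)^2 dx = 3^2 · π + 2^2 · π = (9 + 4)π.
Divide by 2π: (9 + 4)/2 = 13/2.
By Parseval, this equals Σ |c_n|^2.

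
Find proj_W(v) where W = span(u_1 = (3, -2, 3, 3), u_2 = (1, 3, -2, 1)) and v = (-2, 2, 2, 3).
proj_W(v) = (134/143, 61/143, 1/13, 134/143)

Set up U = [u_1 | ... | u_2] ∈ R^(4×2). The projector onto W = col(U) is P = U (U^T U)^(-1) U^T.
Compute U^T U =
  [31, -6]
  [-6, 15],
and U^T v = (5, 3).
Solve U^T U · c = U^T v for the coefficients: c = (31/143, 41/143). The projection is proj_W(v) = U c.
Check: (v - proj_W(v)) · u_1 = 0  (should be 0).
Check: (v - proj_W(v)) · u_2 = 0  (should be 0).
Result: proj_W(v) = (134/143, 61/143, 1/13, 134/143).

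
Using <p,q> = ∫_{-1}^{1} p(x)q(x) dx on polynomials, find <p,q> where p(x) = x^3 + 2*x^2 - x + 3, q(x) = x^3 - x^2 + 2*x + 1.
<p,q> = 136/35

Expand the product: p(x)·q(x) = x^6 + x^5 - x^4 + 9*x^3 - 3*x^2 + 5*x + 3.
∫_{-1}^{1} of each monomial x^k gives [2/(k+1) if k even, 0 if k odd]. Integrating term-by-term (or equivalently evaluating the antiderivative F(x) = x^7/7 + x^6/6 - x^5/5 + 9*x^4/4 - x^3 + 5*x^2/2 + 3*x at the endpoints):
  F(1) − F(−1) = 2881/420 − (1249/420) = 136/35.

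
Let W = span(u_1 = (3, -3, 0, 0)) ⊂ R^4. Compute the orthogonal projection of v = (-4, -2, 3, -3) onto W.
proj_W(v) = (-1, 1, 0, 0)

Set up U = [u_1 | ... | u_1] ∈ R^(4×1). The projector onto W = col(U) is P = U (U^T U)^(-1) U^T.
Compute U^T U =
  [18],
and U^T v = (-6).
Solve U^T U · c = U^T v for the coefficients: c = (-1/3). The projection is proj_W(v) = U c.
Check: (v - proj_W(v)) · u_1 = 0  (should be 0).
Result: proj_W(v) = (-1, 1, 0, 0).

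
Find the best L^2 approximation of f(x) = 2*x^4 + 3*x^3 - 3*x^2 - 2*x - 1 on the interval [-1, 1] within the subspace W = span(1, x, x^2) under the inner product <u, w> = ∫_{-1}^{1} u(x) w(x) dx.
g(x) = -9*x^2/7 - x/5 - 41/35

The best approximation g ∈ W is the orthogonal projection of f onto W. Writing g = a_0 + a_1 x + a_2 x^2, the coefficients solve the normal equations G · a = b where
  G_{ij} = <φ_i, φ_j> and b_i = <f, φ_i>, with φ_0 = 1, φ_1 = x, φ_2 = x^2.
G =
  [2, 0, 2/3]
  [0, 2/3, 0]
  [2/3, 0, 2/5],
b = (-16/5, -2/15, -136/105).
Solving gives a_0 = -41/35, a_1 = -1/5, a_2 = -9/7, so
  g(x) = -9*x^2/7 - x/5 - 41/35.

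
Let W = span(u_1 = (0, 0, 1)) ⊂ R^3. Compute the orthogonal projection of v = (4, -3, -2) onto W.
proj_W(v) = (0, 0, -2)

Set up U = [u_1 | ... | u_1] ∈ R^(3×1). The projector onto W = col(U) is P = U (U^T U)^(-1) U^T.
Compute U^T U =
  [1],
and U^T v = (-2).
Solve U^T U · c = U^T v for the coefficients: c = (-2). The projection is proj_W(v) = U c.
Check: (v - proj_W(v)) · u_1 = 0  (should be 0).
Result: proj_W(v) = (0, 0, -2).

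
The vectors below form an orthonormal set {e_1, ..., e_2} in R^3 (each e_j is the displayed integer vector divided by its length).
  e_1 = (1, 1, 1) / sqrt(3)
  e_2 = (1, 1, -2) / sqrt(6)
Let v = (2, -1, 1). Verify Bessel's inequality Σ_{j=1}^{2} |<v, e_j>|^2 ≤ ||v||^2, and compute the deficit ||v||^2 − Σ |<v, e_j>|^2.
Σ |<v, e_j>|^2 = 3/2; ||v||^2 = 6; deficit = 9/2

Write each e_j = u_j / sqrt(<u_j, u_j>) where u_j is the displayed integer vector. Then <v, e_j> = <v, u_j> / sqrt(<u_j, u_j>), so |<v, e_j>|^2 = <v, u_j>^2 / <u_j, u_j>.
Coefficients: <v, e_1> = 2/sqrt(3), <v, e_2> = -1/sqrt(6).
Square and sum: Σ |<v, e_j>|^2 = 3/2.
Compute ||v||^2 = v·v = 6.
Deficit = 6 − 3/2 = 9/2 ≥ 0, confirming Bessel's inequality. (The deficit equals ||v − Σ <v,e_j> e_j||^2, the squared distance from v to span{e_j}.)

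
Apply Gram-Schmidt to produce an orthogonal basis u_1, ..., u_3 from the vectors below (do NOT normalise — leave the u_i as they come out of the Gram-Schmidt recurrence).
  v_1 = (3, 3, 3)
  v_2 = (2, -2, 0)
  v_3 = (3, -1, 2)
Orthogonal basis:
  u_1 = (3, 3, 3)
  u_2 = (2, -2, 0)
  u_3 = (-1/3, -1/3, 2/3)

Apply the Gram-Schmidt recurrence
  u_1 = v_1
  u_i = v_i − Σ_{j<i} ((v_i · u_j) / (u_j · u_j)) · u_j.

Step by step this gives:
  u_1 = (3, 3, 3)
  u_2 = (2, -2, 0)
  u_3 = (-1/3, -1/3, 2/3)

Orthogonality check:
  u_2 · u_1 = 0 (should be 0)
  u_3 · u_1 = 0 (should be 0)
  u_3 · u_2 = 0 (should be 0)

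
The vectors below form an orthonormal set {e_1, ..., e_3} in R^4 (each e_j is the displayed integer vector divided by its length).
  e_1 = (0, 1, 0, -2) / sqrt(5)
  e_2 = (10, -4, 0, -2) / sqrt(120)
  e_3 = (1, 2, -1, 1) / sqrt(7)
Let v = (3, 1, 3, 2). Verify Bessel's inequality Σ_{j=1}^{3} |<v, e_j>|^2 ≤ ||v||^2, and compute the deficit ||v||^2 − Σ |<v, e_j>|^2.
Σ |<v, e_j>|^2 = 341/42; ||v||^2 = 23; deficit = 625/42

Write each e_j = u_j / sqrt(<u_j, u_j>) where u_j is the displayed integer vector. Then <v, e_j> = <v, u_j> / sqrt(<u_j, u_j>), so |<v, e_j>|^2 = <v, u_j>^2 / <u_j, u_j>.
Coefficients: <v, e_1> = -3/sqrt(5), <v, e_2> = 22/sqrt(120), <v, e_3> = 4/sqrt(7).
Square and sum: Σ |<v, e_j>|^2 = 341/42.
Compute ||v||^2 = v·v = 23.
Deficit = 23 − 341/42 = 625/42 ≥ 0, confirming Bessel's inequality. (The deficit equals ||v − Σ <v,e_j> e_j||^2, the squared distance from v to span{e_j}.)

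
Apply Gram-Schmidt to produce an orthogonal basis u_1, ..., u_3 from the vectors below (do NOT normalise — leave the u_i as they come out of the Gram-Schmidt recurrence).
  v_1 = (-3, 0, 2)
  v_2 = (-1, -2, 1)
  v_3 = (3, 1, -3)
Orthogonal basis:
  u_1 = (-3, 0, 2)
  u_2 = (2/13, -2, 3/13)
  u_3 = (-20/53, -5/53, -30/53)

Apply the Gram-Schmidt recurrence
  u_1 = v_1
  u_i = v_i − Σ_{j<i} ((v_i · u_j) / (u_j · u_j)) · u_j.

Step by step this gives:
  u_1 = (-3, 0, 2)
  u_2 = (2/13, -2, 3/13)
  u_3 = (-20/53, -5/53, -30/53)

Orthogonality check:
  u_2 · u_1 = 0 (should be 0)
  u_3 · u_1 = 0 (should be 0)
  u_3 · u_2 = 0 (should be 0)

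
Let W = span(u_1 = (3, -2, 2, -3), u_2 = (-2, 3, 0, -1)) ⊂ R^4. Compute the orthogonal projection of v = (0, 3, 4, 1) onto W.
proj_W(v) = (-224/283, 481/283, 116/283, -373/283)

Set up U = [u_1 | ... | u_2] ∈ R^(4×2). The projector onto W = col(U) is P = U (U^T U)^(-1) U^T.
Compute U^T U =
  [26, -9]
  [-9, 14],
and U^T v = (-1, 8).
Solve U^T U · c = U^T v for the coefficients: c = (58/283, 199/283). The projection is proj_W(v) = U c.
Check: (v - proj_W(v)) · u_1 = 0  (should be 0).
Check: (v - proj_W(v)) · u_2 = 0  (should be 0).
Result: proj_W(v) = (-224/283, 481/283, 116/283, -373/283).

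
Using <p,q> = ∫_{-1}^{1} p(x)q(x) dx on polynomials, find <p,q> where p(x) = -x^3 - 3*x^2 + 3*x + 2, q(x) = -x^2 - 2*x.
<p,q> = -10/3

Expand the product: p(x)·q(x) = x^5 + 5*x^4 + 3*x^3 - 8*x^2 - 4*x.
∫_{-1}^{1} of each monomial x^k gives [2/(k+1) if k even, 0 if k odd]. Integrating term-by-term (or equivalently evaluating the antiderivative F(x) = x^6/6 + x^5 + 3*x^4/4 - 8*x^3/3 - 2*x^2 at the endpoints):
  F(1) − F(−1) = -11/4 − (7/12) = -10/3.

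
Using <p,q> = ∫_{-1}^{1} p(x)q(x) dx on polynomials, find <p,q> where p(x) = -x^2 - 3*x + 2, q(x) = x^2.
<p,q> = 14/15

Expand the product: p(x)·q(x) = -x^4 - 3*x^3 + 2*x^2.
∫_{-1}^{1} of each monomial x^k gives [2/(k+1) if k even, 0 if k odd]. Integrating term-by-term (or equivalently evaluating the antiderivative F(x) = -x^5/5 - 3*x^4/4 + 2*x^3/3 at the endpoints):
  F(1) − F(−1) = -17/60 − (-73/60) = 14/15.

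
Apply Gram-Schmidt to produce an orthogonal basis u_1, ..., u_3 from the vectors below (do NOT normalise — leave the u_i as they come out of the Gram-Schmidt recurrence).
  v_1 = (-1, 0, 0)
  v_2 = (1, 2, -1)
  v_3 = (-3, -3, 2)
Orthogonal basis:
  u_1 = (-1, 0, 0)
  u_2 = (0, 2, -1)
  u_3 = (0, 1/5, 2/5)

Apply the Gram-Schmidt recurrence
  u_1 = v_1
  u_i = v_i − Σ_{j<i} ((v_i · u_j) / (u_j · u_j)) · u_j.

Step by step this gives:
  u_1 = (-1, 0, 0)
  u_2 = (0, 2, -1)
  u_3 = (0, 1/5, 2/5)

Orthogonality check:
  u_2 · u_1 = 0 (should be 0)
  u_3 · u_1 = 0 (should be 0)
  u_3 · u_2 = 0 (should be 0)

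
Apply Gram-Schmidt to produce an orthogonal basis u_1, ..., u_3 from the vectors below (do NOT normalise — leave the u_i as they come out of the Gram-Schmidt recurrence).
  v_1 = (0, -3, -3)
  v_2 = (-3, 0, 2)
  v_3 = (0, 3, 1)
Orthogonal basis:
  u_1 = (0, -3, -3)
  u_2 = (-3, -1, 1)
  u_3 = (-6/11, 9/11, -9/11)

Apply the Gram-Schmidt recurrence
  u_1 = v_1
  u_i = v_i − Σ_{j<i} ((v_i · u_j) / (u_j · u_j)) · u_j.

Step by step this gives:
  u_1 = (0, -3, -3)
  u_2 = (-3, -1, 1)
  u_3 = (-6/11, 9/11, -9/11)

Orthogonality check:
  u_2 · u_1 = 0 (should be 0)
  u_3 · u_1 = 0 (should be 0)
  u_3 · u_2 = 0 (should be 0)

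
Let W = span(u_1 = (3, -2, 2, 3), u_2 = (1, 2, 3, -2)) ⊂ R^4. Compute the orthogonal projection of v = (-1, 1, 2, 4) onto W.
proj_W(v) = (576/467, -424/467, 349/467, 621/467)

Set up U = [u_1 | ... | u_2] ∈ R^(4×2). The projector onto W = col(U) is P = U (U^T U)^(-1) U^T.
Compute U^T U =
  [26, -1]
  [-1, 18],
and U^T v = (11, -1).
Solve U^T U · c = U^T v for the coefficients: c = (197/467, -15/467). The projection is proj_W(v) = U c.
Check: (v - proj_W(v)) · u_1 = 0  (should be 0).
Check: (v - proj_W(v)) · u_2 = 0  (should be 0).
Result: proj_W(v) = (576/467, -424/467, 349/467, 621/467).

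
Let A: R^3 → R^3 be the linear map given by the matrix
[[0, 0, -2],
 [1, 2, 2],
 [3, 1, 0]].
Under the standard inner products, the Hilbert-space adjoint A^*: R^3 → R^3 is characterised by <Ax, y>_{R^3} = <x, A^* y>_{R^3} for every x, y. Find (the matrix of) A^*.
A^* = A^T =
[[0, 1, 3],
 [0, 2, 1],
 [-2, 2, 0]]

For real matrices with standard dot products, the defining identity <Ax, y> = <x, A^* y> gives (Ax)^T y = x^T (A^*) y, i.e. x^T A^T y = x^T (A^*) y. Since this holds for all x, y, we must have A^* = A^T. Therefore
A^* =
[[0, 1, 3],
 [0, 2, 1],
 [-2, 2, 0]].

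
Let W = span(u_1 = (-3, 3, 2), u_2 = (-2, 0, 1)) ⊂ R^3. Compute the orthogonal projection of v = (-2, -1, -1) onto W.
proj_W(v) = (-59/46, -57/46, 10/23)

Set up U = [u_1 | ... | u_2] ∈ R^(3×2). The projector onto W = col(U) is P = U (U^T U)^(-1) U^T.
Compute U^T U =
  [22, 8]
  [8, 5],
and U^T v = (1, 3).
Solve U^T U · c = U^T v for the coefficients: c = (-19/46, 29/23). The projection is proj_W(v) = U c.
Check: (v - proj_W(v)) · u_1 = 0  (should be 0).
Check: (v - proj_W(v)) · u_2 = 0  (should be 0).
Result: proj_W(v) = (-59/46, -57/46, 10/23).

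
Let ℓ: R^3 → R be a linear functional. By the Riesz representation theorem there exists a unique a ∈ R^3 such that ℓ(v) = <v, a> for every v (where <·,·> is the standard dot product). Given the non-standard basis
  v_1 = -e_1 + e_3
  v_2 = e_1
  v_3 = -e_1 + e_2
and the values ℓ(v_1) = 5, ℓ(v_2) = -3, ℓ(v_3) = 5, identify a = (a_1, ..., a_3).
a = (-3, 2, 2)

Write a = (a_1, ..., a_3) in the standard basis. For each basis vector v_i, ℓ(v_i) = <v_i, a> is a linear equation in the a_j's. Collect the n equations into a matrix system V a = ℓ, where row i of V is v_i (expressed in the standard basis). Since V is invertible (lower-triangular with 1s on the diagonal, up to permutation), solve by back-substitution:
  V =
[[-1, 0, 1],
 [1, 0, 0],
 [-1, 1, 0]]
  V a = (5, -3, 5)
Solving gives a = (-3, 2, 2).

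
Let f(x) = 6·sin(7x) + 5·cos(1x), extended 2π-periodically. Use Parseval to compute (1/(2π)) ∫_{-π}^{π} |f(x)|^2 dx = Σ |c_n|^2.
Σ |c_n|^2 = 61/2

Expand |f|^2 and use orthogonality of {sin(nx), cos(mx)} on [-π, π]:
  ∫_{-π}^{π} sin(nx)^2 dx = π, ∫ cos(mx)^2 dx = π, and cross terms integrate to 0.
So ∫_{-π}^{π} f(x)^2 dx = 6^2 · π + 5^2 · π = (36 + 25)π.
Divide by 2π: (36 + 25)/2 = 61/2.
By Parseval, this equals Σ |c_n|^2.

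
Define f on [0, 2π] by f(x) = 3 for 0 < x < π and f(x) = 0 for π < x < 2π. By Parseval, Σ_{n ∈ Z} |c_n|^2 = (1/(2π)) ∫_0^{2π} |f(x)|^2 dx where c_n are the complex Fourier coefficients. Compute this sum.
Σ |c_n|^2 = 9/2

Parseval equates the L^2 energy of f (normalised by 1/(2π)) with the ℓ^2 sum of its Fourier coefficients: (1/(2π)) ∫_0^{2π} |f|^2 = Σ |c_n|^2.
Compute the left side: (1/(2π)) [∫_0^π 3^2 dx + ∫_π^{2π} 0^2 dx] = (1/(2π)) · (9π + 0π) = (9 + 0)/2 = 9/2.
So Σ_{n ∈ Z} |c_n|^2 = 9/2.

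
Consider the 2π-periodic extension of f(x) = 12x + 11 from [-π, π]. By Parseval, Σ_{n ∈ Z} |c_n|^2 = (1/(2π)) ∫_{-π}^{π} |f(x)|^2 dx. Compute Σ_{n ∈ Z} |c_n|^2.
Σ |c_n|^2 = 48π^2 + 121

Expand and integrate term by term over [-π, π]:
  ∫ (12x)^2 dx = 144·(2π^3/3); ∫ 2·12·(11)·x dx = 0 (odd integrand); ∫ 11^2 dx = 121·2π.
So (1/(2π)) ∫_{-π}^{π} (12x + 11)^2 dx = 144π^2/3 + 121 = 48π^2 + 121.
Parseval ⇒ Σ |c_n|^2 = 48π^2 + 121.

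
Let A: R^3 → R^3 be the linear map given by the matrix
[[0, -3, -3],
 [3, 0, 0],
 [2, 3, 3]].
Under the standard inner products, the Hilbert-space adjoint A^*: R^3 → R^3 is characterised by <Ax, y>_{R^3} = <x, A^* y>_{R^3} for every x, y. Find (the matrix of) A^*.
A^* = A^T =
[[0, 3, 2],
 [-3, 0, 3],
 [-3, 0, 3]]

For real matrices with standard dot products, the defining identity <Ax, y> = <x, A^* y> gives (Ax)^T y = x^T (A^*) y, i.e. x^T A^T y = x^T (A^*) y. Since this holds for all x, y, we must have A^* = A^T. Therefore
A^* =
[[0, 3, 2],
 [-3, 0, 3],
 [-3, 0, 3]].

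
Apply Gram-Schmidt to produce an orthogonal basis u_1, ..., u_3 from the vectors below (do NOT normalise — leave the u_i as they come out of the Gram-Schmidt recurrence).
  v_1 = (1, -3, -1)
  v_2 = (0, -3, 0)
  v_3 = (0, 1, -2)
Orthogonal basis:
  u_1 = (1, -3, -1)
  u_2 = (-9/11, -6/11, 9/11)
  u_3 = (-1, 0, -1)

Apply the Gram-Schmidt recurrence
  u_1 = v_1
  u_i = v_i − Σ_{j<i} ((v_i · u_j) / (u_j · u_j)) · u_j.

Step by step this gives:
  u_1 = (1, -3, -1)
  u_2 = (-9/11, -6/11, 9/11)
  u_3 = (-1, 0, -1)

Orthogonality check:
  u_2 · u_1 = 0 (should be 0)
  u_3 · u_1 = 0 (should be 0)
  u_3 · u_2 = 0 (should be 0)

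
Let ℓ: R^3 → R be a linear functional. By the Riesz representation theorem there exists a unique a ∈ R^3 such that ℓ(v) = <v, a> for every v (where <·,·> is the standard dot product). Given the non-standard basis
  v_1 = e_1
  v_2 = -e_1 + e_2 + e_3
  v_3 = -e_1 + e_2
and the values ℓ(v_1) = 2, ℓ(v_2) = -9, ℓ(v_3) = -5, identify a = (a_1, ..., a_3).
a = (2, -3, -4)

Write a = (a_1, ..., a_3) in the standard basis. For each basis vector v_i, ℓ(v_i) = <v_i, a> is a linear equation in the a_j's. Collect the n equations into a matrix system V a = ℓ, where row i of V is v_i (expressed in the standard basis). Since V is invertible (lower-triangular with 1s on the diagonal, up to permutation), solve by back-substitution:
  V =
[[1, 0, 0],
 [-1, 1, 1],
 [-1, 1, 0]]
  V a = (2, -9, -5)
Solving gives a = (2, -3, -4).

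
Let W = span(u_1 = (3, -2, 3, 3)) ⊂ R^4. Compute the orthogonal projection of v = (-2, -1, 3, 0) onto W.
proj_W(v) = (15/31, -10/31, 15/31, 15/31)

Set up U = [u_1 | ... | u_1] ∈ R^(4×1). The projector onto W = col(U) is P = U (U^T U)^(-1) U^T.
Compute U^T U =
  [31],
and U^T v = (5).
Solve U^T U · c = U^T v for the coefficients: c = (5/31). The projection is proj_W(v) = U c.
Check: (v - proj_W(v)) · u_1 = 0  (should be 0).
Result: proj_W(v) = (15/31, -10/31, 15/31, 15/31).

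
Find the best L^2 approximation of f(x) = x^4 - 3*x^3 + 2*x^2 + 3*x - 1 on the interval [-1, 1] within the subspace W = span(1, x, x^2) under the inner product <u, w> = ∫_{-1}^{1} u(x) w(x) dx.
g(x) = 20*x^2/7 + 6*x/5 - 38/35

The best approximation g ∈ W is the orthogonal projection of f onto W. Writing g = a_0 + a_1 x + a_2 x^2, the coefficients solve the normal equations G · a = b where
  G_{ij} = <φ_i, φ_j> and b_i = <f, φ_i>, with φ_0 = 1, φ_1 = x, φ_2 = x^2.
G =
  [2, 0, 2/3]
  [0, 2/3, 0]
  [2/3, 0, 2/5],
b = (-4/15, 4/5, 44/105).
Solving gives a_0 = -38/35, a_1 = 6/5, a_2 = 20/7, so
  g(x) = 20*x^2/7 + 6*x/5 - 38/35.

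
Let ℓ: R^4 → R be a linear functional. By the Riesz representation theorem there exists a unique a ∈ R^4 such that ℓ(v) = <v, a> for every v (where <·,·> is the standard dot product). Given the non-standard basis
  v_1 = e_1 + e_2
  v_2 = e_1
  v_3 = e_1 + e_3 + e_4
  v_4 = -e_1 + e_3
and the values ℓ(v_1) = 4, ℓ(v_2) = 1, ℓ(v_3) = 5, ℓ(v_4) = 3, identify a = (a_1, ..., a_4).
a = (1, 3, 4, 0)

Write a = (a_1, ..., a_4) in the standard basis. For each basis vector v_i, ℓ(v_i) = <v_i, a> is a linear equation in the a_j's. Collect the n equations into a matrix system V a = ℓ, where row i of V is v_i (expressed in the standard basis). Since V is invertible (lower-triangular with 1s on the diagonal, up to permutation), solve by back-substitution:
  V =
[[1, 1, 0, 0],
 [1, 0, 0, 0],
 [1, 0, 1, 1],
 [-1, 0, 1, 0]]
  V a = (4, 1, 5, 3)
Solving gives a = (1, 3, 4, 0).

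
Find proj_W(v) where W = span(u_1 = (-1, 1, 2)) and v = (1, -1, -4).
proj_W(v) = (5/3, -5/3, -10/3)

Set up U = [u_1 | ... | u_1] ∈ R^(3×1). The projector onto W = col(U) is P = U (U^T U)^(-1) U^T.
Compute U^T U =
  [6],
and U^T v = (-10).
Solve U^T U · c = U^T v for the coefficients: c = (-5/3). The projection is proj_W(v) = U c.
Check: (v - proj_W(v)) · u_1 = 0  (should be 0).
Result: proj_W(v) = (5/3, -5/3, -10/3).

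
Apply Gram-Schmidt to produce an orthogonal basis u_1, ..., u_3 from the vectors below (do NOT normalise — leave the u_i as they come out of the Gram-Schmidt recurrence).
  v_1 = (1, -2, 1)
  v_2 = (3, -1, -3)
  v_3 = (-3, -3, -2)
Orthogonal basis:
  u_1 = (1, -2, 1)
  u_2 = (8/3, -1/3, -10/3)
  u_3 = (-343/110, -147/55, -49/22)

Apply the Gram-Schmidt recurrence
  u_1 = v_1
  u_i = v_i − Σ_{j<i} ((v_i · u_j) / (u_j · u_j)) · u_j.

Step by step this gives:
  u_1 = (1, -2, 1)
  u_2 = (8/3, -1/3, -10/3)
  u_3 = (-343/110, -147/55, -49/22)

Orthogonality check:
  u_2 · u_1 = 0 (should be 0)
  u_3 · u_1 = 0 (should be 0)
  u_3 · u_2 = 0 (should be 0)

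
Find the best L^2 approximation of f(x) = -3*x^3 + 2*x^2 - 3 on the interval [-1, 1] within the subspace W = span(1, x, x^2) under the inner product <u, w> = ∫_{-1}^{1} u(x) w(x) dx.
g(x) = 2*x^2 - 9*x/5 - 3

The best approximation g ∈ W is the orthogonal projection of f onto W. Writing g = a_0 + a_1 x + a_2 x^2, the coefficients solve the normal equations G · a = b where
  G_{ij} = <φ_i, φ_j> and b_i = <f, φ_i>, with φ_0 = 1, φ_1 = x, φ_2 = x^2.
G =
  [2, 0, 2/3]
  [0, 2/3, 0]
  [2/3, 0, 2/5],
b = (-14/3, -6/5, -6/5).
Solving gives a_0 = -3, a_1 = -9/5, a_2 = 2, so
  g(x) = 2*x^2 - 9*x/5 - 3.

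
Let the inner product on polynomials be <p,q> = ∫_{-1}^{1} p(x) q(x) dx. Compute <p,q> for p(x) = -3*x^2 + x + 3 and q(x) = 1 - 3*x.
<p,q> = 2

Expand the product: p(x)·q(x) = 9*x^3 - 6*x^2 - 8*x + 3.
∫_{-1}^{1} of each monomial x^k gives [2/(k+1) if k even, 0 if k odd]. Integrating term-by-term (or equivalently evaluating the antiderivative F(x) = 9*x^4/4 - 2*x^3 - 4*x^2 + 3*x at the endpoints):
  F(1) − F(−1) = -3/4 − (-11/4) = 2.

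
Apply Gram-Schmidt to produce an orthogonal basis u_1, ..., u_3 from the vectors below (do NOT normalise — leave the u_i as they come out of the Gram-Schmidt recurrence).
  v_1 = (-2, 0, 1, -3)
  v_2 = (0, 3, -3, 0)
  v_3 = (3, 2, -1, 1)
Orthogonal basis:
  u_1 = (-2, 0, 1, -3)
  u_2 = (-3/7, 3, -39/14, -9/14)
  u_3 = (47/27, 22/27, 22/27, -8/9)

Apply the Gram-Schmidt recurrence
  u_1 = v_1
  u_i = v_i − Σ_{j<i} ((v_i · u_j) / (u_j · u_j)) · u_j.

Step by step this gives:
  u_1 = (-2, 0, 1, -3)
  u_2 = (-3/7, 3, -39/14, -9/14)
  u_3 = (47/27, 22/27, 22/27, -8/9)

Orthogonality check:
  u_2 · u_1 = 0 (should be 0)
  u_3 · u_1 = 0 (should be 0)
  u_3 · u_2 = 0 (should be 0)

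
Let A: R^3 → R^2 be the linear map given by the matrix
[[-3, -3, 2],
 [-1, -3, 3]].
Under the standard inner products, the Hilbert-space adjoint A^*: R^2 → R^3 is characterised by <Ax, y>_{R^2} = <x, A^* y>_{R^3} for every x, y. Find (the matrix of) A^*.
A^* = A^T =
[[-3, -1],
 [-3, -3],
 [2, 3]]

For real matrices with standard dot products, the defining identity <Ax, y> = <x, A^* y> gives (Ax)^T y = x^T (A^*) y, i.e. x^T A^T y = x^T (A^*) y. Since this holds for all x, y, we must have A^* = A^T. Therefore
A^* =
[[-3, -1],
 [-3, -3],
 [2, 3]].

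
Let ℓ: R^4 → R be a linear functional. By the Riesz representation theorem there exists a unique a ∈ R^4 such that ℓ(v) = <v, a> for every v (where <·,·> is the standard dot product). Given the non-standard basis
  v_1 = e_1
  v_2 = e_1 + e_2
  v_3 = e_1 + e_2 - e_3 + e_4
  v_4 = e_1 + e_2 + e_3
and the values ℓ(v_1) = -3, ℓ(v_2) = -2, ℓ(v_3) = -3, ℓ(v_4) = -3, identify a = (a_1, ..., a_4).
a = (-3, 1, -1, -2)

Write a = (a_1, ..., a_4) in the standard basis. For each basis vector v_i, ℓ(v_i) = <v_i, a> is a linear equation in the a_j's. Collect the n equations into a matrix system V a = ℓ, where row i of V is v_i (expressed in the standard basis). Since V is invertible (lower-triangular with 1s on the diagonal, up to permutation), solve by back-substitution:
  V =
[[1, 0, 0, 0],
 [1, 1, 0, 0],
 [1, 1, -1, 1],
 [1, 1, 1, 0]]
  V a = (-3, -2, -3, -3)
Solving gives a = (-3, 1, -1, -2).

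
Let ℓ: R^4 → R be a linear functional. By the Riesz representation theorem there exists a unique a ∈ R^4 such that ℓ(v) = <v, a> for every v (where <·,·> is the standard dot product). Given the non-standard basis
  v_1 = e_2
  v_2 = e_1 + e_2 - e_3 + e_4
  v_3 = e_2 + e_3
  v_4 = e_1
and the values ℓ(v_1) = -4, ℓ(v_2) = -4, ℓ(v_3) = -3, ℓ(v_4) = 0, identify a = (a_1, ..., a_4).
a = (0, -4, 1, 1)

Write a = (a_1, ..., a_4) in the standard basis. For each basis vector v_i, ℓ(v_i) = <v_i, a> is a linear equation in the a_j's. Collect the n equations into a matrix system V a = ℓ, where row i of V is v_i (expressed in the standard basis). Since V is invertible (lower-triangular with 1s on the diagonal, up to permutation), solve by back-substitution:
  V =
[[0, 1, 0, 0],
 [1, 1, -1, 1],
 [0, 1, 1, 0],
 [1, 0, 0, 0]]
  V a = (-4, -4, -3, 0)
Solving gives a = (0, -4, 1, 1).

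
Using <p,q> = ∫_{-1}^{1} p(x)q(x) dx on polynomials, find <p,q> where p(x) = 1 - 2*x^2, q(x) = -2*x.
<p,q> = 0

Expand the product: p(x)·q(x) = 4*x^3 - 2*x.
∫_{-1}^{1} of each monomial x^k gives [2/(k+1) if k even, 0 if k odd]. Integrating term-by-term (or equivalently evaluating the antiderivative F(x) = x^4 - x^2 at the endpoints):
  F(1) − F(−1) = 0 − (0) = 0.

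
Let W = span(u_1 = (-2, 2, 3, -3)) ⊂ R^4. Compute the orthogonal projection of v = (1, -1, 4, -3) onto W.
proj_W(v) = (-17/13, 17/13, 51/26, -51/26)

Set up U = [u_1 | ... | u_1] ∈ R^(4×1). The projector onto W = col(U) is P = U (U^T U)^(-1) U^T.
Compute U^T U =
  [26],
and U^T v = (17).
Solve U^T U · c = U^T v for the coefficients: c = (17/26). The projection is proj_W(v) = U c.
Check: (v - proj_W(v)) · u_1 = 0  (should be 0).
Result: proj_W(v) = (-17/13, 17/13, 51/26, -51/26).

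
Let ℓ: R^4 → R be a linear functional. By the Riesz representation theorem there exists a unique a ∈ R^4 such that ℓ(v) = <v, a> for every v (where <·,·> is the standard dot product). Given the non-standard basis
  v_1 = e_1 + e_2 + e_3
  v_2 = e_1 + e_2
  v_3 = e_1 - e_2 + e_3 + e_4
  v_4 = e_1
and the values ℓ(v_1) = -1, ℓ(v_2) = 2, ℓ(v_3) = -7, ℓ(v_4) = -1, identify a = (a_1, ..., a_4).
a = (-1, 3, -3, 0)

Write a = (a_1, ..., a_4) in the standard basis. For each basis vector v_i, ℓ(v_i) = <v_i, a> is a linear equation in the a_j's. Collect the n equations into a matrix system V a = ℓ, where row i of V is v_i (expressed in the standard basis). Since V is invertible (lower-triangular with 1s on the diagonal, up to permutation), solve by back-substitution:
  V =
[[1, 1, 1, 0],
 [1, 1, 0, 0],
 [1, -1, 1, 1],
 [1, 0, 0, 0]]
  V a = (-1, 2, -7, -1)
Solving gives a = (-1, 3, -3, 0).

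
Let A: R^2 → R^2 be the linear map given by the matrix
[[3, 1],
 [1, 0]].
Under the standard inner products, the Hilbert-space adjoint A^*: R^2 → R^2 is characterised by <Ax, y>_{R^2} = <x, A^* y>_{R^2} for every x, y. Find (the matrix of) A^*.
A^* = A^T =
[[3, 1],
 [1, 0]]

For real matrices with standard dot products, the defining identity <Ax, y> = <x, A^* y> gives (Ax)^T y = x^T (A^*) y, i.e. x^T A^T y = x^T (A^*) y. Since this holds for all x, y, we must have A^* = A^T. Therefore
A^* =
[[3, 1],
 [1, 0]].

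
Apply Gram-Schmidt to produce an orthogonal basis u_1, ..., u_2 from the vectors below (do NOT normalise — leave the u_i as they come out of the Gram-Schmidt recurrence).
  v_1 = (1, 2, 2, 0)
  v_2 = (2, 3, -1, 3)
Orthogonal basis:
  u_1 = (1, 2, 2, 0)
  u_2 = (4/3, 5/3, -7/3, 3)

Apply the Gram-Schmidt recurrence
  u_1 = v_1
  u_i = v_i − Σ_{j<i} ((v_i · u_j) / (u_j · u_j)) · u_j.

Step by step this gives:
  u_1 = (1, 2, 2, 0)
  u_2 = (4/3, 5/3, -7/3, 3)

Orthogonality check:
  u_2 · u_1 = 0 (should be 0)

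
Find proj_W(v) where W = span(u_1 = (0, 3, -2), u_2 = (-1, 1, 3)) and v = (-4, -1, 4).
proj_W(v) = (-81/67, -33/67, 319/67)

Set up U = [u_1 | ... | u_2] ∈ R^(3×2). The projector onto W = col(U) is P = U (U^T U)^(-1) U^T.
Compute U^T U =
  [13, -3]
  [-3, 11],
and U^T v = (-11, 15).
Solve U^T U · c = U^T v for the coefficients: c = (-38/67, 81/67). The projection is proj_W(v) = U c.
Check: (v - proj_W(v)) · u_1 = 0  (should be 0).
Check: (v - proj_W(v)) · u_2 = 0  (should be 0).
Result: proj_W(v) = (-81/67, -33/67, 319/67).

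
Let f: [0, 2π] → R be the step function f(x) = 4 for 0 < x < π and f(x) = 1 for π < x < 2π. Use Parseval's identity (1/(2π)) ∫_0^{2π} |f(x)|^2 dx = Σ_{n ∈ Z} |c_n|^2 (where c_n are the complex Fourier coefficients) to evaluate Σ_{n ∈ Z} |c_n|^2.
Σ |c_n|^2 = 17/2

Parseval equates the L^2 energy of f (normalised by 1/(2π)) with the ℓ^2 sum of its Fourier coefficients: (1/(2π)) ∫_0^{2π} |f|^2 = Σ |c_n|^2.
Compute the left side: (1/(2π)) [∫_0^π 4^2 dx + ∫_π^{2π} 1^2 dx] = (1/(2π)) · (16π + 1π) = (16 + 1)/2 = 17/2.
So Σ_{n ∈ Z} |c_n|^2 = 17/2.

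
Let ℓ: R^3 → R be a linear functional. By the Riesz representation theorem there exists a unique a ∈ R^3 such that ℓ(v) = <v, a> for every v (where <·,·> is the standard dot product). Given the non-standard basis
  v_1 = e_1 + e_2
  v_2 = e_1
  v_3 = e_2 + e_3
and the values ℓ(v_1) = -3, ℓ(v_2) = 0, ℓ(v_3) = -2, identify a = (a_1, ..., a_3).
a = (0, -3, 1)

Write a = (a_1, ..., a_3) in the standard basis. For each basis vector v_i, ℓ(v_i) = <v_i, a> is a linear equation in the a_j's. Collect the n equations into a matrix system V a = ℓ, where row i of V is v_i (expressed in the standard basis). Since V is invertible (lower-triangular with 1s on the diagonal, up to permutation), solve by back-substitution:
  V =
[[1, 1, 0],
 [1, 0, 0],
 [0, 1, 1]]
  V a = (-3, 0, -2)
Solving gives a = (0, -3, 1).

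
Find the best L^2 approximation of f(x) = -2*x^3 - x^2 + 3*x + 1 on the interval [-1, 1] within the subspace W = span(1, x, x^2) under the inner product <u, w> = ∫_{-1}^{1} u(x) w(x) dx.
g(x) = -x^2 + 9*x/5 + 1

The best approximation g ∈ W is the orthogonal projection of f onto W. Writing g = a_0 + a_1 x + a_2 x^2, the coefficients solve the normal equations G · a = b where
  G_{ij} = <φ_i, φ_j> and b_i = <f, φ_i>, with φ_0 = 1, φ_1 = x, φ_2 = x^2.
G =
  [2, 0, 2/3]
  [0, 2/3, 0]
  [2/3, 0, 2/5],
b = (4/3, 6/5, 4/15).
Solving gives a_0 = 1, a_1 = 9/5, a_2 = -1, so
  g(x) = -x^2 + 9*x/5 + 1.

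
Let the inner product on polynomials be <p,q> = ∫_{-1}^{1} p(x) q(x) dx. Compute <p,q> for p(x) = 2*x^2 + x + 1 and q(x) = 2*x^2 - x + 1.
<p,q> = 28/5

Expand the product: p(x)·q(x) = 4*x^4 + 3*x^2 + 1.
∫_{-1}^{1} of each monomial x^k gives [2/(k+1) if k even, 0 if k odd]. Integrating term-by-term (or equivalently evaluating the antiderivative F(x) = 4*x^5/5 + x^3 + x at the endpoints):
  F(1) − F(−1) = 14/5 − (-14/5) = 28/5.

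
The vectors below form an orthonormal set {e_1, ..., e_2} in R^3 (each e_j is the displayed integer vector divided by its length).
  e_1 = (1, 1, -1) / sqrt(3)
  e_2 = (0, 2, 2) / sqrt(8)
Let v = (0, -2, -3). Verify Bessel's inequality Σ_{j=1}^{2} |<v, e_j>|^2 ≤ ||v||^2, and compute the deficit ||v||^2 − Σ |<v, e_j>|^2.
Σ |<v, e_j>|^2 = 77/6; ||v||^2 = 13; deficit = 1/6

Write each e_j = u_j / sqrt(<u_j, u_j>) where u_j is the displayed integer vector. Then <v, e_j> = <v, u_j> / sqrt(<u_j, u_j>), so |<v, e_j>|^2 = <v, u_j>^2 / <u_j, u_j>.
Coefficients: <v, e_1> = 1/sqrt(3), <v, e_2> = -10/sqrt(8).
Square and sum: Σ |<v, e_j>|^2 = 77/6.
Compute ||v||^2 = v·v = 13.
Deficit = 13 − 77/6 = 1/6 ≥ 0, confirming Bessel's inequality. (The deficit equals ||v − Σ <v,e_j> e_j||^2, the squared distance from v to span{e_j}.)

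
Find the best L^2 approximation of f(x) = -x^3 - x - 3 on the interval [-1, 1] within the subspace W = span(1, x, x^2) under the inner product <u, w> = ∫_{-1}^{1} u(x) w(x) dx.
g(x) = -8*x/5 - 3

The best approximation g ∈ W is the orthogonal projection of f onto W. Writing g = a_0 + a_1 x + a_2 x^2, the coefficients solve the normal equations G · a = b where
  G_{ij} = <φ_i, φ_j> and b_i = <f, φ_i>, with φ_0 = 1, φ_1 = x, φ_2 = x^2.
G =
  [2, 0, 2/3]
  [0, 2/3, 0]
  [2/3, 0, 2/5],
b = (-6, -16/15, -2).
Solving gives a_0 = -3, a_1 = -8/5, a_2 = 0, so
  g(x) = -8*x/5 - 3.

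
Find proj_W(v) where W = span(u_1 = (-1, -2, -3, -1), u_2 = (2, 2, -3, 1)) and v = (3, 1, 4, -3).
proj_W(v) = (6/19, 23/19, 135/38, 23/38)

Set up U = [u_1 | ... | u_2] ∈ R^(4×2). The projector onto W = col(U) is P = U (U^T U)^(-1) U^T.
Compute U^T U =
  [15, 2]
  [2, 18],
and U^T v = (-14, -7).
Solve U^T U · c = U^T v for the coefficients: c = (-17/19, -11/38). The projection is proj_W(v) = U c.
Check: (v - proj_W(v)) · u_1 = 0  (should be 0).
Check: (v - proj_W(v)) · u_2 = 0  (should be 0).
Result: proj_W(v) = (6/19, 23/19, 135/38, 23/38).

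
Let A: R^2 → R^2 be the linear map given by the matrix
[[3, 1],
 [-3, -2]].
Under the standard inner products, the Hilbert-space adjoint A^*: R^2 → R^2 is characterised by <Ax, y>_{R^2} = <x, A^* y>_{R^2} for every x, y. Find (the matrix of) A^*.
A^* = A^T =
[[3, -3],
 [1, -2]]

For real matrices with standard dot products, the defining identity <Ax, y> = <x, A^* y> gives (Ax)^T y = x^T (A^*) y, i.e. x^T A^T y = x^T (A^*) y. Since this holds for all x, y, we must have A^* = A^T. Therefore
A^* =
[[3, -3],
 [1, -2]].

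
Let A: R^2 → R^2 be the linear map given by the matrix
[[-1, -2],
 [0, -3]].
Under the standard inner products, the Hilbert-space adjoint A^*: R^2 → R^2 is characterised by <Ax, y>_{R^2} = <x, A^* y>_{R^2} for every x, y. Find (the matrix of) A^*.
A^* = A^T =
[[-1, 0],
 [-2, -3]]

For real matrices with standard dot products, the defining identity <Ax, y> = <x, A^* y> gives (Ax)^T y = x^T (A^*) y, i.e. x^T A^T y = x^T (A^*) y. Since this holds for all x, y, we must have A^* = A^T. Therefore
A^* =
[[-1, 0],
 [-2, -3]].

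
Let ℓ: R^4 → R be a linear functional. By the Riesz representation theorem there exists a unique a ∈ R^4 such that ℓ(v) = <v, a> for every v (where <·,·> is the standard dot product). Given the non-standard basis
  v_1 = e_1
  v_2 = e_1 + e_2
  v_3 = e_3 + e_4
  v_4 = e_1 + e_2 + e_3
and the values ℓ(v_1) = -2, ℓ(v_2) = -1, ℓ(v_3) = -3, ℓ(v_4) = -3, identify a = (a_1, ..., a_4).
a = (-2, 1, -2, -1)

Write a = (a_1, ..., a_4) in the standard basis. For each basis vector v_i, ℓ(v_i) = <v_i, a> is a linear equation in the a_j's. Collect the n equations into a matrix system V a = ℓ, where row i of V is v_i (expressed in the standard basis). Since V is invertible (lower-triangular with 1s on the diagonal, up to permutation), solve by back-substitution:
  V =
[[1, 0, 0, 0],
 [1, 1, 0, 0],
 [0, 0, 1, 1],
 [1, 1, 1, 0]]
  V a = (-2, -1, -3, -3)
Solving gives a = (-2, 1, -2, -1).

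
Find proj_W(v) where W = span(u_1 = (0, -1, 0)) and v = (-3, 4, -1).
proj_W(v) = (0, 4, 0)

Set up U = [u_1 | ... | u_1] ∈ R^(3×1). The projector onto W = col(U) is P = U (U^T U)^(-1) U^T.
Compute U^T U =
  [1],
and U^T v = (-4).
Solve U^T U · c = U^T v for the coefficients: c = (-4). The projection is proj_W(v) = U c.
Check: (v - proj_W(v)) · u_1 = 0  (should be 0).
Result: proj_W(v) = (0, 4, 0).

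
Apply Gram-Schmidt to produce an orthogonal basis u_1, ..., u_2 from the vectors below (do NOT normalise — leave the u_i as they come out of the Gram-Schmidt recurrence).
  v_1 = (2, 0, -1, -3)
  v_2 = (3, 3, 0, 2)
Orthogonal basis:
  u_1 = (2, 0, -1, -3)
  u_2 = (3, 3, 0, 2)

Apply the Gram-Schmidt recurrence
  u_1 = v_1
  u_i = v_i − Σ_{j<i} ((v_i · u_j) / (u_j · u_j)) · u_j.

Step by step this gives:
  u_1 = (2, 0, -1, -3)
  u_2 = (3, 3, 0, 2)

Orthogonality check:
  u_2 · u_1 = 0 (should be 0)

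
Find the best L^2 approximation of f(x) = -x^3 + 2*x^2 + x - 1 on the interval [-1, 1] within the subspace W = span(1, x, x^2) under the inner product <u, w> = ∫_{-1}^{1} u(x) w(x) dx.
g(x) = 2*x^2 + 2*x/5 - 1

The best approximation g ∈ W is the orthogonal projection of f onto W. Writing g = a_0 + a_1 x + a_2 x^2, the coefficients solve the normal equations G · a = b where
  G_{ij} = <φ_i, φ_j> and b_i = <f, φ_i>, with φ_0 = 1, φ_1 = x, φ_2 = x^2.
G =
  [2, 0, 2/3]
  [0, 2/3, 0]
  [2/3, 0, 2/5],
b = (-2/3, 4/15, 2/15).
Solving gives a_0 = -1, a_1 = 2/5, a_2 = 2, so
  g(x) = 2*x^2 + 2*x/5 - 1.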